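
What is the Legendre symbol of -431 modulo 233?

-1

(-431 / 233)
  = (35 / 233)    [-431 ≡ 35 mod 233]
  = (233 / 35)    [QR: 233 ≡ 1 mod 4, sign kept]
  = (23 / 35)    [233 ≡ 23 mod 35]
  = -(35 / 23)    [QR: both ≡ 3 mod 4, sign flips]
  = -(12 / 23)    [35 ≡ 12 mod 23]
  = -(3 / 23)    [23 ≡ 7 mod 8 ⇒ (2 / 23)^2 = +1]
  = (23 / 3)    [QR: both ≡ 3 mod 4, sign flips]
  = (2 / 3)    [23 ≡ 2 mod 3]
  = -(1 / 3)    [3 ≡ 3 mod 8 ⇒ (2 / 3) = -1]
  = -1    [(1 / 3) = 1]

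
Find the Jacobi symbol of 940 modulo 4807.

(940/4807)
  = (235/4807)    [4807 ≡ 7 mod 8 ⇒ (2/4807)^2 = +1]
  = -(4807/235)    [QR: both ≡ 3 mod 4, sign flips]
  = -(107/235)    [4807 ≡ 107 mod 235]
  = (235/107)    [QR: both ≡ 3 mod 4, sign flips]
  = (21/107)    [235 ≡ 21 mod 107]
  = (107/21)    [QR: 21 ≡ 1 mod 4, sign kept]
  = (2/21)    [107 ≡ 2 mod 21]
  = -(1/21)    [21 ≡ 5 mod 8 ⇒ (2/21) = -1]
  = -1    [(1/21) = 1]

-1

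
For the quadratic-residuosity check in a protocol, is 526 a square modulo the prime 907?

(526/907)
  = -(263/907)    [907 ≡ 3 mod 8 ⇒ (2/907) = -1]
  = (907/263)    [QR: both ≡ 3 mod 4, sign flips]
  = (118/263)    [907 ≡ 118 mod 263]
  = (59/263)    [263 ≡ 7 mod 8 ⇒ (2/263) = +1]
  = -(263/59)    [QR: both ≡ 3 mod 4, sign flips]
  = -(27/59)    [263 ≡ 27 mod 59]
  = (59/27)    [QR: both ≡ 3 mod 4, sign flips]
  = (5/27)    [59 ≡ 5 mod 27]
  = (27/5)    [QR: 5 ≡ 1 mod 4, sign kept]
  = (2/5)    [27 ≡ 2 mod 5]
  = -(1/5)    [5 ≡ 5 mod 8 ⇒ (2/5) = -1]
  = -1    [(1/5) = 1]
(526/907) = -1, and 907 is prime, so 526 is not a quadratic residue mod 907.

no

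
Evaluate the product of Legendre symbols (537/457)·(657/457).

-1

By multiplicativity, (537·657/457) = (537/457)·(657/457).
First factor (537/457):
(537/457)
  = (80/457)    [537 ≡ 80 mod 457]
  = (5/457)    [457 ≡ 1 mod 8 ⇒ (2/457)^4 = +1]
  = (457/5)    [QR: 5 ≡ 1 mod 4, sign kept]
  = (2/5)    [457 ≡ 2 mod 5]
  = -(1/5)    [5 ≡ 5 mod 8 ⇒ (2/5) = -1]
  = -1    [(1/5) = 1]
Second factor (657/457):
(657/457)
  = (200/457)    [657 ≡ 200 mod 457]
  = (25/457)    [457 ≡ 1 mod 8 ⇒ (2/457)^3 = +1]
  = (457/25)    [QR: 25 ≡ 1 mod 4, sign kept]
  = (7/25)    [457 ≡ 7 mod 25]
  = (25/7)    [QR: 25 ≡ 1 mod 4, sign kept]
  = (4/7)    [25 ≡ 4 mod 7]
  = (1/7)    [7 ≡ 7 mod 8 ⇒ (2/7)^2 = +1]
  = 1    [(1/7) = 1]
Product: (-1)·(1) = -1.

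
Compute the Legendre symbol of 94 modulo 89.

1

(94/89)
  = (5/89)    [94 ≡ 5 mod 89]
  = (89/5)    [QR: 5 ≡ 1 mod 4, sign kept]
  = (4/5)    [89 ≡ 4 mod 5]
  = (1/5)    [5 ≡ 5 mod 8 ⇒ (2/5)^2 = +1]
  = 1    [(1/5) = 1]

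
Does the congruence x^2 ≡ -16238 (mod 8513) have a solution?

yes

Reduce the numerator: -16238 ≡ 788 (mod 8513), so (-16238/8513) = (788/8513).
Factor out 2: 788 = 2^2·197. Since 8513 ≡ 1 (mod 8), (2/8513) = +1, and (2/8513)^2 = +1. Now have (197/8513).
197 ≡ 1 (mod 4), so quadratic reciprocity gives (197/8513) = (8513/197). Reduce: 8513 ≡ 42 (mod 197). Now have (42/197).
Factor out 2: 42 = 2·21. Since 197 ≡ 5 (mod 8), (2/197) = -1. Now have -(21/197).
21 ≡ 1 (mod 4), so quadratic reciprocity gives (21/197) = (197/21). Reduce: 197 ≡ 8 (mod 21). Now have -(8/21).
Factor out 2: 8 = 2^3. Since 21 ≡ 5 (mod 8), (2/21) = -1, and (2/21)^3 = -1. Now have (1/21).
(1/21) = 1. Collecting the sign factors: 1.
(-16238/8513) = 1, and 8513 is prime, so -16238 is a quadratic residue mod 8513.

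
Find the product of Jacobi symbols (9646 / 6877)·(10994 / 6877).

By multiplicativity, (9646·10994 / 6877) = (9646 / 6877)·(10994 / 6877).
First factor (9646 / 6877):
Reduce the numerator: 9646 ≡ 2769 (mod 6877), so (9646 / 6877) = (2769 / 6877).
2769 ≡ 1 (mod 4), so quadratic reciprocity gives (2769 / 6877) = (6877 / 2769). Reduce: 6877 ≡ 1339 (mod 2769). Now have (1339 / 2769).
2769 ≡ 1 (mod 4), so quadratic reciprocity gives (1339 / 2769) = (2769 / 1339). Reduce: 2769 ≡ 91 (mod 1339). Now have (91 / 1339).
Both 91 ≡ 3 and 1339 ≡ 3 (mod 4), so reciprocity gives (91 / 1339) = -(1339 / 91). Reduce: 1339 ≡ 65 (mod 91). Now have -(65 / 91).
65 ≡ 1 (mod 4), so quadratic reciprocity gives (65 / 91) = (91 / 65). Reduce: 91 ≡ 26 (mod 65). Now have -(26 / 65).
Factor out 2: 26 = 2·13. Since 65 ≡ 1 (mod 8), (2 / 65) = +1. Now have -(13 / 65).
13 ≡ 1 (mod 4), so quadratic reciprocity gives (13 / 65) = (65 / 13). Reduce: 65 ≡ 0 (mod 13). Now have -(0 / 13).
The numerator is now 0 with denominator 13 > 1: the symbol is 0.
Second factor (10994 / 6877):
Reduce the numerator: 10994 ≡ 4117 (mod 6877), so (10994 / 6877) = (4117 / 6877).
4117 ≡ 1 (mod 4), so quadratic reciprocity gives (4117 / 6877) = (6877 / 4117). Reduce: 6877 ≡ 2760 (mod 4117). Now have (2760 / 4117).
Factor out 2: 2760 = 2^3·345. Since 4117 ≡ 5 (mod 8), (2 / 4117) = -1, and (2 / 4117)^3 = -1. Now have -(345 / 4117).
345 ≡ 1 (mod 4), so quadratic reciprocity gives (345 / 4117) = (4117 / 345). Reduce: 4117 ≡ 322 (mod 345). Now have -(322 / 345).
Factor out 2: 322 = 2·161. Since 345 ≡ 1 (mod 8), (2 / 345) = +1. Now have -(161 / 345).
161 ≡ 1 (mod 4), so quadratic reciprocity gives (161 / 345) = (345 / 161). Reduce: 345 ≡ 23 (mod 161). Now have -(23 / 161).
161 ≡ 1 (mod 4), so quadratic reciprocity gives (23 / 161) = (161 / 23). Reduce: 161 ≡ 0 (mod 23). Now have -(0 / 23).
The numerator is now 0 with denominator 23 > 1: the symbol is 0.
Product: (0)·(0) = 0.

0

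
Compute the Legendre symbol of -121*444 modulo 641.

By multiplicativity, (-121·444 / 641) = (-121 / 641)·(444 / 641).
First factor (-121 / 641):
(-121 / 641)
  = (520 / 641)    [-121 ≡ 520 mod 641]
  = (65 / 641)    [641 ≡ 1 mod 8 ⇒ (2 / 641)^3 = +1]
  = (641 / 65)    [QR: 65 ≡ 1 mod 4, sign kept]
  = (56 / 65)    [641 ≡ 56 mod 65]
  = (7 / 65)    [65 ≡ 1 mod 8 ⇒ (2 / 65)^3 = +1]
  = (65 / 7)    [QR: 65 ≡ 1 mod 4, sign kept]
  = (2 / 7)    [65 ≡ 2 mod 7]
  = (1 / 7)    [7 ≡ 7 mod 8 ⇒ (2 / 7) = +1]
  = 1    [(1 / 7) = 1]
Second factor (444 / 641):
(444 / 641)
  = (111 / 641)    [641 ≡ 1 mod 8 ⇒ (2 / 641)^2 = +1]
  = (641 / 111)    [QR: 641 ≡ 1 mod 4, sign kept]
  = (86 / 111)    [641 ≡ 86 mod 111]
  = (43 / 111)    [111 ≡ 7 mod 8 ⇒ (2 / 111) = +1]
  = -(111 / 43)    [QR: both ≡ 3 mod 4, sign flips]
  = -(25 / 43)    [111 ≡ 25 mod 43]
  = -(43 / 25)    [QR: 25 ≡ 1 mod 4, sign kept]
  = -(18 / 25)    [43 ≡ 18 mod 25]
  = -(9 / 25)    [25 ≡ 1 mod 8 ⇒ (2 / 25) = +1]
  = -(25 / 9)    [QR: 9 ≡ 1 mod 4, sign kept]
  = -(7 / 9)    [25 ≡ 7 mod 9]
  = -(9 / 7)    [QR: 9 ≡ 1 mod 4, sign kept]
  = -(2 / 7)    [9 ≡ 2 mod 7]
  = -(1 / 7)    [7 ≡ 7 mod 8 ⇒ (2 / 7) = +1]
  = -1    [(1 / 7) = 1]
Product: (1)·(-1) = -1.

-1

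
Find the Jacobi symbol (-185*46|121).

1

By multiplicativity, (-185·46|121) = (-185|121)·(46|121).
First factor (-185|121):
Reduce the numerator: -185 ≡ 57 (mod 121), so (-185|121) = (57|121).
57 ≡ 1 (mod 4), so quadratic reciprocity gives (57|121) = (121|57). Reduce: 121 ≡ 7 (mod 57). Now have (7|57).
57 ≡ 1 (mod 4), so quadratic reciprocity gives (7|57) = (57|7). Reduce: 57 ≡ 1 (mod 7). Now have (1|7).
(1|7) = 1. Collecting the sign factors: 1.
Second factor (46|121):
Factor out 2: 46 = 2·23. Since 121 ≡ 1 (mod 8), (2|121) = +1. Now have (23|121).
121 ≡ 1 (mod 4), so quadratic reciprocity gives (23|121) = (121|23). Reduce: 121 ≡ 6 (mod 23). Now have (6|23).
Factor out 2: 6 = 2·3. Since 23 ≡ 7 (mod 8), (2|23) = +1. Now have (3|23).
Both 3 ≡ 3 and 23 ≡ 3 (mod 4), so reciprocity gives (3|23) = -(23|3). Reduce: 23 ≡ 2 (mod 3). Now have -(2|3).
Factor out 2: 2 = 2. Since 3 ≡ 3 (mod 8), (2|3) = -1. Now have (1|3).
(1|3) = 1. Collecting the sign factors: 1.
Product: (1)·(1) = 1.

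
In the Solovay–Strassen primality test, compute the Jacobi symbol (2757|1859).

-1

Reduce the numerator: 2757 ≡ 898 (mod 1859), so (2757|1859) = (898|1859).
Factor out 2: 898 = 2·449. Since 1859 ≡ 3 (mod 8), (2|1859) = -1. Now have -(449|1859).
449 ≡ 1 (mod 4), so quadratic reciprocity gives (449|1859) = (1859|449). Reduce: 1859 ≡ 63 (mod 449). Now have -(63|449).
449 ≡ 1 (mod 4), so quadratic reciprocity gives (63|449) = (449|63). Reduce: 449 ≡ 8 (mod 63). Now have -(8|63).
Factor out 2: 8 = 2^3. Since 63 ≡ 7 (mod 8), (2|63) = +1, and (2|63)^3 = +1. Now have -(1|63).
(1|63) = 1. Collecting the sign factors: -1.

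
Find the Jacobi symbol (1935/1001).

(1935/1001)
  = (934/1001)    [1935 ≡ 934 mod 1001]
  = (467/1001)    [1001 ≡ 1 mod 8 ⇒ (2/1001) = +1]
  = (1001/467)    [QR: 1001 ≡ 1 mod 4, sign kept]
  = (67/467)    [1001 ≡ 67 mod 467]
  = -(467/67)    [QR: both ≡ 3 mod 4, sign flips]
  = -(65/67)    [467 ≡ 65 mod 67]
  = -(67/65)    [QR: 65 ≡ 1 mod 4, sign kept]
  = -(2/65)    [67 ≡ 2 mod 65]
  = -(1/65)    [65 ≡ 1 mod 8 ⇒ (2/65) = +1]
  = -1    [(1/65) = 1]

-1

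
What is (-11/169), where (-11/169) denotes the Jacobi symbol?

Pull out -1: (-11/169) = (-1/169)·(11/169). Since 169 ≡ 1 (mod 4), (-1/169) = +1. Now have (11/169).
169 ≡ 1 (mod 4), so quadratic reciprocity gives (11/169) = (169/11). Reduce: 169 ≡ 4 (mod 11). Now have (4/11).
Factor out 2: 4 = 2^2. Since 11 ≡ 3 (mod 8), (2/11) = -1, and (2/11)^2 = +1. Now have (1/11).
(1/11) = 1. Collecting the sign factors: 1.

1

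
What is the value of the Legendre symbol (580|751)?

(580|751)
  = (145|751)    [751 ≡ 7 mod 8 ⇒ (2|751)^2 = +1]
  = (751|145)    [QR: 145 ≡ 1 mod 4, sign kept]
  = (26|145)    [751 ≡ 26 mod 145]
  = (13|145)    [145 ≡ 1 mod 8 ⇒ (2|145) = +1]
  = (145|13)    [QR: 13 ≡ 1 mod 4, sign kept]
  = (2|13)    [145 ≡ 2 mod 13]
  = -(1|13)    [13 ≡ 5 mod 8 ⇒ (2|13) = -1]
  = -1    [(1|13) = 1]

-1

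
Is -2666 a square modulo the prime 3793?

no

Pull out -1: (-2666|3793) = (-1|3793)·(2666|3793). Since 3793 ≡ 1 (mod 4), (-1|3793) = +1. Now have (2666|3793).
Factor out 2: 2666 = 2·1333. Since 3793 ≡ 1 (mod 8), (2|3793) = +1. Now have (1333|3793).
1333 ≡ 1 (mod 4), so quadratic reciprocity gives (1333|3793) = (3793|1333). Reduce: 3793 ≡ 1127 (mod 1333). Now have (1127|1333).
1333 ≡ 1 (mod 4), so quadratic reciprocity gives (1127|1333) = (1333|1127). Reduce: 1333 ≡ 206 (mod 1127). Now have (206|1127).
Factor out 2: 206 = 2·103. Since 1127 ≡ 7 (mod 8), (2|1127) = +1. Now have (103|1127).
Both 103 ≡ 3 and 1127 ≡ 3 (mod 4), so reciprocity gives (103|1127) = -(1127|103). Reduce: 1127 ≡ 97 (mod 103). Now have -(97|103).
97 ≡ 1 (mod 4), so quadratic reciprocity gives (97|103) = (103|97). Reduce: 103 ≡ 6 (mod 97). Now have -(6|97).
Factor out 2: 6 = 2·3. Since 97 ≡ 1 (mod 8), (2|97) = +1. Now have -(3|97).
97 ≡ 1 (mod 4), so quadratic reciprocity gives (3|97) = (97|3). Reduce: 97 ≡ 1 (mod 3). Now have -(1|3).
(1|3) = 1. Collecting the sign factors: -1.
The Legendre symbol is -1, so x^2 ≡ -2666 (mod 3793) has no solution.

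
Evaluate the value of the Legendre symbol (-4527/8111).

(-4527/8111)
  = (3584/8111)    [-4527 ≡ 3584 mod 8111]
  = (7/8111)    [8111 ≡ 7 mod 8 ⇒ (2/8111)^9 = +1]
  = -(8111/7)    [QR: both ≡ 3 mod 4, sign flips]
  = -(5/7)    [8111 ≡ 5 mod 7]
  = -(7/5)    [QR: 5 ≡ 1 mod 4, sign kept]
  = -(2/5)    [7 ≡ 2 mod 5]
  = (1/5)    [5 ≡ 5 mod 8 ⇒ (2/5) = -1]
  = 1    [(1/5) = 1]

1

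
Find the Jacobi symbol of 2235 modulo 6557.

1

6557 ≡ 1 (mod 4), so quadratic reciprocity gives (2235 / 6557) = (6557 / 2235). Reduce: 6557 ≡ 2087 (mod 2235). Now have (2087 / 2235).
Both 2087 ≡ 3 and 2235 ≡ 3 (mod 4), so reciprocity gives (2087 / 2235) = -(2235 / 2087). Reduce: 2235 ≡ 148 (mod 2087). Now have -(148 / 2087).
Factor out 2: 148 = 2^2·37. Since 2087 ≡ 7 (mod 8), (2 / 2087) = +1, and (2 / 2087)^2 = +1. Now have -(37 / 2087).
37 ≡ 1 (mod 4), so quadratic reciprocity gives (37 / 2087) = (2087 / 37). Reduce: 2087 ≡ 15 (mod 37). Now have -(15 / 37).
37 ≡ 1 (mod 4), so quadratic reciprocity gives (15 / 37) = (37 / 15). Reduce: 37 ≡ 7 (mod 15). Now have -(7 / 15).
Both 7 ≡ 3 and 15 ≡ 3 (mod 4), so reciprocity gives (7 / 15) = -(15 / 7). Reduce: 15 ≡ 1 (mod 7). Now have (1 / 7).
(1 / 7) = 1. Collecting the sign factors: 1.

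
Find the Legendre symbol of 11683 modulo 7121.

(11683/7121)
  = (4562/7121)    [11683 ≡ 4562 mod 7121]
  = (2281/7121)    [7121 ≡ 1 mod 8 ⇒ (2/7121) = +1]
  = (7121/2281)    [QR: 2281 ≡ 1 mod 4, sign kept]
  = (278/2281)    [7121 ≡ 278 mod 2281]
  = (139/2281)    [2281 ≡ 1 mod 8 ⇒ (2/2281) = +1]
  = (2281/139)    [QR: 2281 ≡ 1 mod 4, sign kept]
  = (57/139)    [2281 ≡ 57 mod 139]
  = (139/57)    [QR: 57 ≡ 1 mod 4, sign kept]
  = (25/57)    [139 ≡ 25 mod 57]
  = (57/25)    [QR: 25 ≡ 1 mod 4, sign kept]
  = (7/25)    [57 ≡ 7 mod 25]
  = (25/7)    [QR: 25 ≡ 1 mod 4, sign kept]
  = (4/7)    [25 ≡ 4 mod 7]
  = (1/7)    [7 ≡ 7 mod 8 ⇒ (2/7)^2 = +1]
  = 1    [(1/7) = 1]

1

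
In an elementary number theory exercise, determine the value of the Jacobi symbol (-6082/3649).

1

(-6082/3649)
  = (6082/3649)    [3649 ≡ 1 mod 4 ⇒ (-1/3649) = +1]
  = (2433/3649)    [6082 ≡ 2433 mod 3649]
  = (3649/2433)    [QR: 2433 ≡ 1 mod 4, sign kept]
  = (1216/2433)    [3649 ≡ 1216 mod 2433]
  = (19/2433)    [2433 ≡ 1 mod 8 ⇒ (2/2433)^6 = +1]
  = (2433/19)    [QR: 2433 ≡ 1 mod 4, sign kept]
  = (1/19)    [2433 ≡ 1 mod 19]
  = 1    [(1/19) = 1]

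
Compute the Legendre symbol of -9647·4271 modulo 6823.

1

By multiplicativity, (-9647·4271 / 6823) = (-9647 / 6823)·(4271 / 6823).
First factor (-9647 / 6823):
Reduce the numerator: -9647 ≡ 3999 (mod 6823), so (-9647 / 6823) = (3999 / 6823).
Both 3999 ≡ 3 and 6823 ≡ 3 (mod 4), so reciprocity gives (3999 / 6823) = -(6823 / 3999). Reduce: 6823 ≡ 2824 (mod 3999). Now have -(2824 / 3999).
Factor out 2: 2824 = 2^3·353. Since 3999 ≡ 7 (mod 8), (2 / 3999) = +1, and (2 / 3999)^3 = +1. Now have -(353 / 3999).
353 ≡ 1 (mod 4), so quadratic reciprocity gives (353 / 3999) = (3999 / 353). Reduce: 3999 ≡ 116 (mod 353). Now have -(116 / 353).
Factor out 2: 116 = 2^2·29. Since 353 ≡ 1 (mod 8), (2 / 353) = +1, and (2 / 353)^2 = +1. Now have -(29 / 353).
29 ≡ 1 (mod 4), so quadratic reciprocity gives (29 / 353) = (353 / 29). Reduce: 353 ≡ 5 (mod 29). Now have -(5 / 29).
5 ≡ 1 (mod 4), so quadratic reciprocity gives (5 / 29) = (29 / 5). Reduce: 29 ≡ 4 (mod 5). Now have -(4 / 5).
Factor out 2: 4 = 2^2. Since 5 ≡ 5 (mod 8), (2 / 5) = -1, and (2 / 5)^2 = +1. Now have -(1 / 5).
(1 / 5) = 1. Collecting the sign factors: -1.
Second factor (4271 / 6823):
Both 4271 ≡ 3 and 6823 ≡ 3 (mod 4), so reciprocity gives (4271 / 6823) = -(6823 / 4271). Reduce: 6823 ≡ 2552 (mod 4271). Now have -(2552 / 4271).
Factor out 2: 2552 = 2^3·319. Since 4271 ≡ 7 (mod 8), (2 / 4271) = +1, and (2 / 4271)^3 = +1. Now have -(319 / 4271).
Both 319 ≡ 3 and 4271 ≡ 3 (mod 4), so reciprocity gives (319 / 4271) = -(4271 / 319). Reduce: 4271 ≡ 124 (mod 319). Now have (124 / 319).
Factor out 2: 124 = 2^2·31. Since 319 ≡ 7 (mod 8), (2 / 319) = +1, and (2 / 319)^2 = +1. Now have (31 / 319).
Both 31 ≡ 3 and 319 ≡ 3 (mod 4), so reciprocity gives (31 / 319) = -(319 / 31). Reduce: 319 ≡ 9 (mod 31). Now have -(9 / 31).
9 ≡ 1 (mod 4), so quadratic reciprocity gives (9 / 31) = (31 / 9). Reduce: 31 ≡ 4 (mod 9). Now have -(4 / 9).
Factor out 2: 4 = 2^2. Since 9 ≡ 1 (mod 8), (2 / 9) = +1, and (2 / 9)^2 = +1. Now have -(1 / 9).
(1 / 9) = 1. Collecting the sign factors: -1.
Product: (-1)·(-1) = 1.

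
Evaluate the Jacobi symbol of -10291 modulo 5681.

Reduce the numerator: -10291 ≡ 1071 (mod 5681), so (-10291/5681) = (1071/5681).
5681 ≡ 1 (mod 4), so quadratic reciprocity gives (1071/5681) = (5681/1071). Reduce: 5681 ≡ 326 (mod 1071). Now have (326/1071).
Factor out 2: 326 = 2·163. Since 1071 ≡ 7 (mod 8), (2/1071) = +1. Now have (163/1071).
Both 163 ≡ 3 and 1071 ≡ 3 (mod 4), so reciprocity gives (163/1071) = -(1071/163). Reduce: 1071 ≡ 93 (mod 163). Now have -(93/163).
93 ≡ 1 (mod 4), so quadratic reciprocity gives (93/163) = (163/93). Reduce: 163 ≡ 70 (mod 93). Now have -(70/93).
Factor out 2: 70 = 2·35. Since 93 ≡ 5 (mod 8), (2/93) = -1. Now have (35/93).
93 ≡ 1 (mod 4), so quadratic reciprocity gives (35/93) = (93/35). Reduce: 93 ≡ 23 (mod 35). Now have (23/35).
Both 23 ≡ 3 and 35 ≡ 3 (mod 4), so reciprocity gives (23/35) = -(35/23). Reduce: 35 ≡ 12 (mod 23). Now have -(12/23).
Factor out 2: 12 = 2^2·3. Since 23 ≡ 7 (mod 8), (2/23) = +1, and (2/23)^2 = +1. Now have -(3/23).
Both 3 ≡ 3 and 23 ≡ 3 (mod 4), so reciprocity gives (3/23) = -(23/3). Reduce: 23 ≡ 2 (mod 3). Now have (2/3).
Factor out 2: 2 = 2. Since 3 ≡ 3 (mod 8), (2/3) = -1. Now have -(1/3).
(1/3) = 1. Collecting the sign factors: -1.

-1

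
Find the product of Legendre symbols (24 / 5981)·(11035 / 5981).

By multiplicativity, (24·11035 / 5981) = (24 / 5981)·(11035 / 5981).
First factor (24 / 5981):
Factor out 2: 24 = 2^3·3. Since 5981 ≡ 5 (mod 8), (2 / 5981) = -1, and (2 / 5981)^3 = -1. Now have -(3 / 5981).
5981 ≡ 1 (mod 4), so quadratic reciprocity gives (3 / 5981) = (5981 / 3). Reduce: 5981 ≡ 2 (mod 3). Now have -(2 / 3).
Factor out 2: 2 = 2. Since 3 ≡ 3 (mod 8), (2 / 3) = -1. Now have (1 / 3).
(1 / 3) = 1. Collecting the sign factors: 1.
Second factor (11035 / 5981):
Reduce the numerator: 11035 ≡ 5054 (mod 5981), so (11035 / 5981) = (5054 / 5981).
Factor out 2: 5054 = 2·2527. Since 5981 ≡ 5 (mod 8), (2 / 5981) = -1. Now have -(2527 / 5981).
5981 ≡ 1 (mod 4), so quadratic reciprocity gives (2527 / 5981) = (5981 / 2527). Reduce: 5981 ≡ 927 (mod 2527). Now have -(927 / 2527).
Both 927 ≡ 3 and 2527 ≡ 3 (mod 4), so reciprocity gives (927 / 2527) = -(2527 / 927). Reduce: 2527 ≡ 673 (mod 927). Now have (673 / 927).
673 ≡ 1 (mod 4), so quadratic reciprocity gives (673 / 927) = (927 / 673). Reduce: 927 ≡ 254 (mod 673). Now have (254 / 673).
Factor out 2: 254 = 2·127. Since 673 ≡ 1 (mod 8), (2 / 673) = +1. Now have (127 / 673).
673 ≡ 1 (mod 4), so quadratic reciprocity gives (127 / 673) = (673 / 127). Reduce: 673 ≡ 38 (mod 127). Now have (38 / 127).
Factor out 2: 38 = 2·19. Since 127 ≡ 7 (mod 8), (2 / 127) = +1. Now have (19 / 127).
Both 19 ≡ 3 and 127 ≡ 3 (mod 4), so reciprocity gives (19 / 127) = -(127 / 19). Reduce: 127 ≡ 13 (mod 19). Now have -(13 / 19).
13 ≡ 1 (mod 4), so quadratic reciprocity gives (13 / 19) = (19 / 13). Reduce: 19 ≡ 6 (mod 13). Now have -(6 / 13).
Factor out 2: 6 = 2·3. Since 13 ≡ 5 (mod 8), (2 / 13) = -1. Now have (3 / 13).
13 ≡ 1 (mod 4), so quadratic reciprocity gives (3 / 13) = (13 / 3). Reduce: 13 ≡ 1 (mod 3). Now have (1 / 3).
(1 / 3) = 1. Collecting the sign factors: 1.
Product: (1)·(1) = 1.

1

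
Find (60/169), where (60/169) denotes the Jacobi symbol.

Factor out 2: 60 = 2^2·15. Since 169 ≡ 1 (mod 8), (2/169) = +1, and (2/169)^2 = +1. Now have (15/169).
169 ≡ 1 (mod 4), so quadratic reciprocity gives (15/169) = (169/15). Reduce: 169 ≡ 4 (mod 15). Now have (4/15).
Factor out 2: 4 = 2^2. Since 15 ≡ 7 (mod 8), (2/15) = +1, and (2/15)^2 = +1. Now have (1/15).
(1/15) = 1. Collecting the sign factors: 1.

1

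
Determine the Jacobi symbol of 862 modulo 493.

1

(862|493)
  = (369|493)    [862 ≡ 369 mod 493]
  = (493|369)    [QR: 369 ≡ 1 mod 4, sign kept]
  = (124|369)    [493 ≡ 124 mod 369]
  = (31|369)    [369 ≡ 1 mod 8 ⇒ (2|369)^2 = +1]
  = (369|31)    [QR: 369 ≡ 1 mod 4, sign kept]
  = (28|31)    [369 ≡ 28 mod 31]
  = (7|31)    [31 ≡ 7 mod 8 ⇒ (2|31)^2 = +1]
  = -(31|7)    [QR: both ≡ 3 mod 4, sign flips]
  = -(3|7)    [31 ≡ 3 mod 7]
  = (7|3)    [QR: both ≡ 3 mod 4, sign flips]
  = (1|3)    [7 ≡ 1 mod 3]
  = 1    [(1|3) = 1]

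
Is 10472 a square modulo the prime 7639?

(10472|7639)
  = (2833|7639)    [10472 ≡ 2833 mod 7639]
  = (7639|2833)    [QR: 2833 ≡ 1 mod 4, sign kept]
  = (1973|2833)    [7639 ≡ 1973 mod 2833]
  = (2833|1973)    [QR: 1973 ≡ 1 mod 4, sign kept]
  = (860|1973)    [2833 ≡ 860 mod 1973]
  = (215|1973)    [1973 ≡ 5 mod 8 ⇒ (2|1973)^2 = +1]
  = (1973|215)    [QR: 1973 ≡ 1 mod 4, sign kept]
  = (38|215)    [1973 ≡ 38 mod 215]
  = (19|215)    [215 ≡ 7 mod 8 ⇒ (2|215) = +1]
  = -(215|19)    [QR: both ≡ 3 mod 4, sign flips]
  = -(6|19)    [215 ≡ 6 mod 19]
  = (3|19)    [19 ≡ 3 mod 8 ⇒ (2|19) = -1]
  = -(19|3)    [QR: both ≡ 3 mod 4, sign flips]
  = -(1|3)    [19 ≡ 1 mod 3]
  = -1    [(1|3) = 1]
The Legendre symbol is -1, so x^2 ≡ 10472 (mod 7639) has no solution.

no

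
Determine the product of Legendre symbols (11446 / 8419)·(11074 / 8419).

1

By multiplicativity, (11446·11074 / 8419) = (11446 / 8419)·(11074 / 8419).
First factor (11446 / 8419):
Reduce the numerator: 11446 ≡ 3027 (mod 8419), so (11446 / 8419) = (3027 / 8419).
Both 3027 ≡ 3 and 8419 ≡ 3 (mod 4), so reciprocity gives (3027 / 8419) = -(8419 / 3027). Reduce: 8419 ≡ 2365 (mod 3027). Now have -(2365 / 3027).
2365 ≡ 1 (mod 4), so quadratic reciprocity gives (2365 / 3027) = (3027 / 2365). Reduce: 3027 ≡ 662 (mod 2365). Now have -(662 / 2365).
Factor out 2: 662 = 2·331. Since 2365 ≡ 5 (mod 8), (2 / 2365) = -1. Now have (331 / 2365).
2365 ≡ 1 (mod 4), so quadratic reciprocity gives (331 / 2365) = (2365 / 331). Reduce: 2365 ≡ 48 (mod 331). Now have (48 / 331).
Factor out 2: 48 = 2^4·3. Since 331 ≡ 3 (mod 8), (2 / 331) = -1, and (2 / 331)^4 = +1. Now have (3 / 331).
Both 3 ≡ 3 and 331 ≡ 3 (mod 4), so reciprocity gives (3 / 331) = -(331 / 3). Reduce: 331 ≡ 1 (mod 3). Now have -(1 / 3).
(1 / 3) = 1. Collecting the sign factors: -1.
Second factor (11074 / 8419):
Reduce the numerator: 11074 ≡ 2655 (mod 8419), so (11074 / 8419) = (2655 / 8419).
Both 2655 ≡ 3 and 8419 ≡ 3 (mod 4), so reciprocity gives (2655 / 8419) = -(8419 / 2655). Reduce: 8419 ≡ 454 (mod 2655). Now have -(454 / 2655).
Factor out 2: 454 = 2·227. Since 2655 ≡ 7 (mod 8), (2 / 2655) = +1. Now have -(227 / 2655).
Both 227 ≡ 3 and 2655 ≡ 3 (mod 4), so reciprocity gives (227 / 2655) = -(2655 / 227). Reduce: 2655 ≡ 158 (mod 227). Now have (158 / 227).
Factor out 2: 158 = 2·79. Since 227 ≡ 3 (mod 8), (2 / 227) = -1. Now have -(79 / 227).
Both 79 ≡ 3 and 227 ≡ 3 (mod 4), so reciprocity gives (79 / 227) = -(227 / 79). Reduce: 227 ≡ 69 (mod 79). Now have (69 / 79).
69 ≡ 1 (mod 4), so quadratic reciprocity gives (69 / 79) = (79 / 69). Reduce: 79 ≡ 10 (mod 69). Now have (10 / 69).
Factor out 2: 10 = 2·5. Since 69 ≡ 5 (mod 8), (2 / 69) = -1. Now have -(5 / 69).
5 ≡ 1 (mod 4), so quadratic reciprocity gives (5 / 69) = (69 / 5). Reduce: 69 ≡ 4 (mod 5). Now have -(4 / 5).
Factor out 2: 4 = 2^2. Since 5 ≡ 5 (mod 8), (2 / 5) = -1, and (2 / 5)^2 = +1. Now have -(1 / 5).
(1 / 5) = 1. Collecting the sign factors: -1.
Product: (-1)·(-1) = 1.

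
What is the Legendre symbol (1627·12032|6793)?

By multiplicativity, (1627·12032|6793) = (1627|6793)·(12032|6793).
First factor (1627|6793):
6793 ≡ 1 (mod 4), so quadratic reciprocity gives (1627|6793) = (6793|1627). Reduce: 6793 ≡ 285 (mod 1627). Now have (285|1627).
285 ≡ 1 (mod 4), so quadratic reciprocity gives (285|1627) = (1627|285). Reduce: 1627 ≡ 202 (mod 285). Now have (202|285).
Factor out 2: 202 = 2·101. Since 285 ≡ 5 (mod 8), (2|285) = -1. Now have -(101|285).
101 ≡ 1 (mod 4), so quadratic reciprocity gives (101|285) = (285|101). Reduce: 285 ≡ 83 (mod 101). Now have -(83|101).
101 ≡ 1 (mod 4), so quadratic reciprocity gives (83|101) = (101|83). Reduce: 101 ≡ 18 (mod 83). Now have -(18|83).
Factor out 2: 18 = 2·9. Since 83 ≡ 3 (mod 8), (2|83) = -1. Now have (9|83).
9 ≡ 1 (mod 4), so quadratic reciprocity gives (9|83) = (83|9). Reduce: 83 ≡ 2 (mod 9). Now have (2|9).
Factor out 2: 2 = 2. Since 9 ≡ 1 (mod 8), (2|9) = +1. Now have (1|9).
(1|9) = 1. Collecting the sign factors: 1.
Second factor (12032|6793):
Reduce the numerator: 12032 ≡ 5239 (mod 6793), so (12032|6793) = (5239|6793).
6793 ≡ 1 (mod 4), so quadratic reciprocity gives (5239|6793) = (6793|5239). Reduce: 6793 ≡ 1554 (mod 5239). Now have (1554|5239).
Factor out 2: 1554 = 2·777. Since 5239 ≡ 7 (mod 8), (2|5239) = +1. Now have (777|5239).
777 ≡ 1 (mod 4), so quadratic reciprocity gives (777|5239) = (5239|777). Reduce: 5239 ≡ 577 (mod 777). Now have (577|777).
577 ≡ 1 (mod 4), so quadratic reciprocity gives (577|777) = (777|577). Reduce: 777 ≡ 200 (mod 577). Now have (200|577).
Factor out 2: 200 = 2^3·25. Since 577 ≡ 1 (mod 8), (2|577) = +1, and (2|577)^3 = +1. Now have (25|577).
25 ≡ 1 (mod 4), so quadratic reciprocity gives (25|577) = (577|25). Reduce: 577 ≡ 2 (mod 25). Now have (2|25).
Factor out 2: 2 = 2. Since 25 ≡ 1 (mod 8), (2|25) = +1. Now have (1|25).
(1|25) = 1. Collecting the sign factors: 1.
Product: (1)·(1) = 1.

1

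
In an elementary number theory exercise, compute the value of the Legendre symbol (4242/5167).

(4242/5167)
  = (2121/5167)    [5167 ≡ 7 mod 8 ⇒ (2/5167) = +1]
  = (5167/2121)    [QR: 2121 ≡ 1 mod 4, sign kept]
  = (925/2121)    [5167 ≡ 925 mod 2121]
  = (2121/925)    [QR: 925 ≡ 1 mod 4, sign kept]
  = (271/925)    [2121 ≡ 271 mod 925]
  = (925/271)    [QR: 925 ≡ 1 mod 4, sign kept]
  = (112/271)    [925 ≡ 112 mod 271]
  = (7/271)    [271 ≡ 7 mod 8 ⇒ (2/271)^4 = +1]
  = -(271/7)    [QR: both ≡ 3 mod 4, sign flips]
  = -(5/7)    [271 ≡ 5 mod 7]
  = -(7/5)    [QR: 5 ≡ 1 mod 4, sign kept]
  = -(2/5)    [7 ≡ 2 mod 5]
  = (1/5)    [5 ≡ 5 mod 8 ⇒ (2/5) = -1]
  = 1    [(1/5) = 1]

1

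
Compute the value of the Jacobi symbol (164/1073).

(164/1073)
  = (41/1073)    [1073 ≡ 1 mod 8 ⇒ (2/1073)^2 = +1]
  = (1073/41)    [QR: 41 ≡ 1 mod 4, sign kept]
  = (7/41)    [1073 ≡ 7 mod 41]
  = (41/7)    [QR: 41 ≡ 1 mod 4, sign kept]
  = (6/7)    [41 ≡ 6 mod 7]
  = (3/7)    [7 ≡ 7 mod 8 ⇒ (2/7) = +1]
  = -(7/3)    [QR: both ≡ 3 mod 4, sign flips]
  = -(1/3)    [7 ≡ 1 mod 3]
  = -1    [(1/3) = 1]

-1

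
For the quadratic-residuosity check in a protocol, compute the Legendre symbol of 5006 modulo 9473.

-1

Factor out 2: 5006 = 2·2503. Since 9473 ≡ 1 (mod 8), (2|9473) = +1. Now have (2503|9473).
9473 ≡ 1 (mod 4), so quadratic reciprocity gives (2503|9473) = (9473|2503). Reduce: 9473 ≡ 1964 (mod 2503). Now have (1964|2503).
Factor out 2: 1964 = 2^2·491. Since 2503 ≡ 7 (mod 8), (2|2503) = +1, and (2|2503)^2 = +1. Now have (491|2503).
Both 491 ≡ 3 and 2503 ≡ 3 (mod 4), so reciprocity gives (491|2503) = -(2503|491). Reduce: 2503 ≡ 48 (mod 491). Now have -(48|491).
Factor out 2: 48 = 2^4·3. Since 491 ≡ 3 (mod 8), (2|491) = -1, and (2|491)^4 = +1. Now have -(3|491).
Both 3 ≡ 3 and 491 ≡ 3 (mod 4), so reciprocity gives (3|491) = -(491|3). Reduce: 491 ≡ 2 (mod 3). Now have (2|3).
Factor out 2: 2 = 2. Since 3 ≡ 3 (mod 8), (2|3) = -1. Now have -(1|3).
(1|3) = 1. Collecting the sign factors: -1.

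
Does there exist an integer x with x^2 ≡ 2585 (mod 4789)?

yes

2585 ≡ 1 (mod 4), so quadratic reciprocity gives (2585|4789) = (4789|2585). Reduce: 4789 ≡ 2204 (mod 2585). Now have (2204|2585).
Factor out 2: 2204 = 2^2·551. Since 2585 ≡ 1 (mod 8), (2|2585) = +1, and (2|2585)^2 = +1. Now have (551|2585).
2585 ≡ 1 (mod 4), so quadratic reciprocity gives (551|2585) = (2585|551). Reduce: 2585 ≡ 381 (mod 551). Now have (381|551).
381 ≡ 1 (mod 4), so quadratic reciprocity gives (381|551) = (551|381). Reduce: 551 ≡ 170 (mod 381). Now have (170|381).
Factor out 2: 170 = 2·85. Since 381 ≡ 5 (mod 8), (2|381) = -1. Now have -(85|381).
85 ≡ 1 (mod 4), so quadratic reciprocity gives (85|381) = (381|85). Reduce: 381 ≡ 41 (mod 85). Now have -(41|85).
41 ≡ 1 (mod 4), so quadratic reciprocity gives (41|85) = (85|41). Reduce: 85 ≡ 3 (mod 41). Now have -(3|41).
41 ≡ 1 (mod 4), so quadratic reciprocity gives (3|41) = (41|3). Reduce: 41 ≡ 2 (mod 3). Now have -(2|3).
Factor out 2: 2 = 2. Since 3 ≡ 3 (mod 8), (2|3) = -1. Now have (1|3).
(1|3) = 1. Collecting the sign factors: 1.
The Legendre symbol is 1, so x^2 ≡ 2585 (mod 4789) has solution.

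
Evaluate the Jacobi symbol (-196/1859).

-1

(-196/1859)
  = -(196/1859)    [1859 ≡ 3 mod 4 ⇒ (-1/1859) = -1]
  = -(49/1859)    [1859 ≡ 3 mod 8 ⇒ (2/1859)^2 = +1]
  = -(1859/49)    [QR: 49 ≡ 1 mod 4, sign kept]
  = -(46/49)    [1859 ≡ 46 mod 49]
  = -(23/49)    [49 ≡ 1 mod 8 ⇒ (2/49) = +1]
  = -(49/23)    [QR: 49 ≡ 1 mod 4, sign kept]
  = -(3/23)    [49 ≡ 3 mod 23]
  = (23/3)    [QR: both ≡ 3 mod 4, sign flips]
  = (2/3)    [23 ≡ 2 mod 3]
  = -(1/3)    [3 ≡ 3 mod 8 ⇒ (2/3) = -1]
  = -1    [(1/3) = 1]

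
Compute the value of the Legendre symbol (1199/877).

Reduce the numerator: 1199 ≡ 322 (mod 877), so (1199/877) = (322/877).
Factor out 2: 322 = 2·161. Since 877 ≡ 5 (mod 8), (2/877) = -1. Now have -(161/877).
161 ≡ 1 (mod 4), so quadratic reciprocity gives (161/877) = (877/161). Reduce: 877 ≡ 72 (mod 161). Now have -(72/161).
Factor out 2: 72 = 2^3·9. Since 161 ≡ 1 (mod 8), (2/161) = +1, and (2/161)^3 = +1. Now have -(9/161).
9 ≡ 1 (mod 4), so quadratic reciprocity gives (9/161) = (161/9). Reduce: 161 ≡ 8 (mod 9). Now have -(8/9).
Factor out 2: 8 = 2^3. Since 9 ≡ 1 (mod 8), (2/9) = +1, and (2/9)^3 = +1. Now have -(1/9).
(1/9) = 1. Collecting the sign factors: -1.

-1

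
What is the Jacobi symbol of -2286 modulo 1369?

(-2286 / 1369)
  = (452 / 1369)    [-2286 ≡ 452 mod 1369]
  = (113 / 1369)    [1369 ≡ 1 mod 8 ⇒ (2 / 1369)^2 = +1]
  = (1369 / 113)    [QR: 113 ≡ 1 mod 4, sign kept]
  = (13 / 113)    [1369 ≡ 13 mod 113]
  = (113 / 13)    [QR: 13 ≡ 1 mod 4, sign kept]
  = (9 / 13)    [113 ≡ 9 mod 13]
  = (13 / 9)    [QR: 9 ≡ 1 mod 4, sign kept]
  = (4 / 9)    [13 ≡ 4 mod 9]
  = (1 / 9)    [9 ≡ 1 mod 8 ⇒ (2 / 9)^2 = +1]
  = 1    [(1 / 9) = 1]

1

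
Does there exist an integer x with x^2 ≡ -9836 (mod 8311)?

no

(-9836/8311)
  = (6786/8311)    [-9836 ≡ 6786 mod 8311]
  = (3393/8311)    [8311 ≡ 7 mod 8 ⇒ (2/8311) = +1]
  = (8311/3393)    [QR: 3393 ≡ 1 mod 4, sign kept]
  = (1525/3393)    [8311 ≡ 1525 mod 3393]
  = (3393/1525)    [QR: 1525 ≡ 1 mod 4, sign kept]
  = (343/1525)    [3393 ≡ 343 mod 1525]
  = (1525/343)    [QR: 1525 ≡ 1 mod 4, sign kept]
  = (153/343)    [1525 ≡ 153 mod 343]
  = (343/153)    [QR: 153 ≡ 1 mod 4, sign kept]
  = (37/153)    [343 ≡ 37 mod 153]
  = (153/37)    [QR: 37 ≡ 1 mod 4, sign kept]
  = (5/37)    [153 ≡ 5 mod 37]
  = (37/5)    [QR: 5 ≡ 1 mod 4, sign kept]
  = (2/5)    [37 ≡ 2 mod 5]
  = -(1/5)    [5 ≡ 5 mod 8 ⇒ (2/5) = -1]
  = -1    [(1/5) = 1]
(-9836/8311) = -1, and 8311 is prime, so -9836 is not a quadratic residue mod 8311.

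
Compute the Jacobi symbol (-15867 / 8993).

-1

Reduce the numerator: -15867 ≡ 2119 (mod 8993), so (-15867 / 8993) = (2119 / 8993).
8993 ≡ 1 (mod 4), so quadratic reciprocity gives (2119 / 8993) = (8993 / 2119). Reduce: 8993 ≡ 517 (mod 2119). Now have (517 / 2119).
517 ≡ 1 (mod 4), so quadratic reciprocity gives (517 / 2119) = (2119 / 517). Reduce: 2119 ≡ 51 (mod 517). Now have (51 / 517).
517 ≡ 1 (mod 4), so quadratic reciprocity gives (51 / 517) = (517 / 51). Reduce: 517 ≡ 7 (mod 51). Now have (7 / 51).
Both 7 ≡ 3 and 51 ≡ 3 (mod 4), so reciprocity gives (7 / 51) = -(51 / 7). Reduce: 51 ≡ 2 (mod 7). Now have -(2 / 7).
Factor out 2: 2 = 2. Since 7 ≡ 7 (mod 8), (2 / 7) = +1. Now have -(1 / 7).
(1 / 7) = 1. Collecting the sign factors: -1.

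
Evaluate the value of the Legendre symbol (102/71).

-1

Reduce the numerator: 102 ≡ 31 (mod 71), so (102/71) = (31/71).
Both 31 ≡ 3 and 71 ≡ 3 (mod 4), so reciprocity gives (31/71) = -(71/31). Reduce: 71 ≡ 9 (mod 31). Now have -(9/31).
9 ≡ 1 (mod 4), so quadratic reciprocity gives (9/31) = (31/9). Reduce: 31 ≡ 4 (mod 9). Now have -(4/9).
Factor out 2: 4 = 2^2. Since 9 ≡ 1 (mod 8), (2/9) = +1, and (2/9)^2 = +1. Now have -(1/9).
(1/9) = 1. Collecting the sign factors: -1.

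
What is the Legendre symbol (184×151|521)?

By multiplicativity, (184·151|521) = (184|521)·(151|521).
First factor (184|521):
Factor out 2: 184 = 2^3·23. Since 521 ≡ 1 (mod 8), (2|521) = +1, and (2|521)^3 = +1. Now have (23|521).
521 ≡ 1 (mod 4), so quadratic reciprocity gives (23|521) = (521|23). Reduce: 521 ≡ 15 (mod 23). Now have (15|23).
Both 15 ≡ 3 and 23 ≡ 3 (mod 4), so reciprocity gives (15|23) = -(23|15). Reduce: 23 ≡ 8 (mod 15). Now have -(8|15).
Factor out 2: 8 = 2^3. Since 15 ≡ 7 (mod 8), (2|15) = +1, and (2|15)^3 = +1. Now have -(1|15).
(1|15) = 1. Collecting the sign factors: -1.
Second factor (151|521):
521 ≡ 1 (mod 4), so quadratic reciprocity gives (151|521) = (521|151). Reduce: 521 ≡ 68 (mod 151). Now have (68|151).
Factor out 2: 68 = 2^2·17. Since 151 ≡ 7 (mod 8), (2|151) = +1, and (2|151)^2 = +1. Now have (17|151).
17 ≡ 1 (mod 4), so quadratic reciprocity gives (17|151) = (151|17). Reduce: 151 ≡ 15 (mod 17). Now have (15|17).
17 ≡ 1 (mod 4), so quadratic reciprocity gives (15|17) = (17|15). Reduce: 17 ≡ 2 (mod 15). Now have (2|15).
Factor out 2: 2 = 2. Since 15 ≡ 7 (mod 8), (2|15) = +1. Now have (1|15).
(1|15) = 1. Collecting the sign factors: 1.
Product: (-1)·(1) = -1.

-1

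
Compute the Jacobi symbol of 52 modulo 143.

(52|143)
  = (13|143)    [143 ≡ 7 mod 8 ⇒ (2|143)^2 = +1]
  = (143|13)    [QR: 13 ≡ 1 mod 4, sign kept]
  = (0|13)    [143 ≡ 0 mod 13]
  = 0    [numerator 0, gcd > 1]

0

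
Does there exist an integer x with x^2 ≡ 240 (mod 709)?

yes

Factor out 2: 240 = 2^4·15. Since 709 ≡ 5 (mod 8), (2|709) = -1, and (2|709)^4 = +1. Now have (15|709).
709 ≡ 1 (mod 4), so quadratic reciprocity gives (15|709) = (709|15). Reduce: 709 ≡ 4 (mod 15). Now have (4|15).
Factor out 2: 4 = 2^2. Since 15 ≡ 7 (mod 8), (2|15) = +1, and (2|15)^2 = +1. Now have (1|15).
(1|15) = 1. Collecting the sign factors: 1.
(240|709) = 1, and 709 is prime, so 240 is a quadratic residue mod 709.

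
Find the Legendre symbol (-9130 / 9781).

(-9130 / 9781)
  = (651 / 9781)    [-9130 ≡ 651 mod 9781]
  = (9781 / 651)    [QR: 9781 ≡ 1 mod 4, sign kept]
  = (16 / 651)    [9781 ≡ 16 mod 651]
  = (1 / 651)    [651 ≡ 3 mod 8 ⇒ (2 / 651)^4 = +1]
  = 1    [(1 / 651) = 1]

1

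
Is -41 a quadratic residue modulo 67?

(-41/67)
  = (26/67)    [-41 ≡ 26 mod 67]
  = -(13/67)    [67 ≡ 3 mod 8 ⇒ (2/67) = -1]
  = -(67/13)    [QR: 13 ≡ 1 mod 4, sign kept]
  = -(2/13)    [67 ≡ 2 mod 13]
  = (1/13)    [13 ≡ 5 mod 8 ⇒ (2/13) = -1]
  = 1    [(1/13) = 1]
(-41/67) = 1, and 67 is prime, so -41 is a quadratic residue mod 67.

yes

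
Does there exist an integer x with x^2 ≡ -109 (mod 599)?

(-109/599)
  = -(109/599)    [599 ≡ 3 mod 4 ⇒ (-1/599) = -1]
  = -(599/109)    [QR: 109 ≡ 1 mod 4, sign kept]
  = -(54/109)    [599 ≡ 54 mod 109]
  = (27/109)    [109 ≡ 5 mod 8 ⇒ (2/109) = -1]
  = (109/27)    [QR: 109 ≡ 1 mod 4, sign kept]
  = (1/27)    [109 ≡ 1 mod 27]
  = 1    [(1/27) = 1]
The Legendre symbol is 1, so x^2 ≡ -109 (mod 599) has solution.

yes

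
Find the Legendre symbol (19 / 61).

1

(19 / 61)
  = (61 / 19)    [QR: 61 ≡ 1 mod 4, sign kept]
  = (4 / 19)    [61 ≡ 4 mod 19]
  = (1 / 19)    [19 ≡ 3 mod 8 ⇒ (2 / 19)^2 = +1]
  = 1    [(1 / 19) = 1]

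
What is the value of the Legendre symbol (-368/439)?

Reduce the numerator: -368 ≡ 71 (mod 439), so (-368/439) = (71/439).
Both 71 ≡ 3 and 439 ≡ 3 (mod 4), so reciprocity gives (71/439) = -(439/71). Reduce: 439 ≡ 13 (mod 71). Now have -(13/71).
13 ≡ 1 (mod 4), so quadratic reciprocity gives (13/71) = (71/13). Reduce: 71 ≡ 6 (mod 13). Now have -(6/13).
Factor out 2: 6 = 2·3. Since 13 ≡ 5 (mod 8), (2/13) = -1. Now have (3/13).
13 ≡ 1 (mod 4), so quadratic reciprocity gives (3/13) = (13/3). Reduce: 13 ≡ 1 (mod 3). Now have (1/3).
(1/3) = 1. Collecting the sign factors: 1.

1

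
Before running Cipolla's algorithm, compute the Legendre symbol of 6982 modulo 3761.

-1

Reduce the numerator: 6982 ≡ 3221 (mod 3761), so (6982 / 3761) = (3221 / 3761).
3221 ≡ 1 (mod 4), so quadratic reciprocity gives (3221 / 3761) = (3761 / 3221). Reduce: 3761 ≡ 540 (mod 3221). Now have (540 / 3221).
Factor out 2: 540 = 2^2·135. Since 3221 ≡ 5 (mod 8), (2 / 3221) = -1, and (2 / 3221)^2 = +1. Now have (135 / 3221).
3221 ≡ 1 (mod 4), so quadratic reciprocity gives (135 / 3221) = (3221 / 135). Reduce: 3221 ≡ 116 (mod 135). Now have (116 / 135).
Factor out 2: 116 = 2^2·29. Since 135 ≡ 7 (mod 8), (2 / 135) = +1, and (2 / 135)^2 = +1. Now have (29 / 135).
29 ≡ 1 (mod 4), so quadratic reciprocity gives (29 / 135) = (135 / 29). Reduce: 135 ≡ 19 (mod 29). Now have (19 / 29).
29 ≡ 1 (mod 4), so quadratic reciprocity gives (19 / 29) = (29 / 19). Reduce: 29 ≡ 10 (mod 19). Now have (10 / 19).
Factor out 2: 10 = 2·5. Since 19 ≡ 3 (mod 8), (2 / 19) = -1. Now have -(5 / 19).
5 ≡ 1 (mod 4), so quadratic reciprocity gives (5 / 19) = (19 / 5). Reduce: 19 ≡ 4 (mod 5). Now have -(4 / 5).
Factor out 2: 4 = 2^2. Since 5 ≡ 5 (mod 8), (2 / 5) = -1, and (2 / 5)^2 = +1. Now have -(1 / 5).
(1 / 5) = 1. Collecting the sign factors: -1.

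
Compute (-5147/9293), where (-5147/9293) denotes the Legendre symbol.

1

Reduce the numerator: -5147 ≡ 4146 (mod 9293), so (-5147/9293) = (4146/9293).
Factor out 2: 4146 = 2·2073. Since 9293 ≡ 5 (mod 8), (2/9293) = -1. Now have -(2073/9293).
2073 ≡ 1 (mod 4), so quadratic reciprocity gives (2073/9293) = (9293/2073). Reduce: 9293 ≡ 1001 (mod 2073). Now have -(1001/2073).
1001 ≡ 1 (mod 4), so quadratic reciprocity gives (1001/2073) = (2073/1001). Reduce: 2073 ≡ 71 (mod 1001). Now have -(71/1001).
1001 ≡ 1 (mod 4), so quadratic reciprocity gives (71/1001) = (1001/71). Reduce: 1001 ≡ 7 (mod 71). Now have -(7/71).
Both 7 ≡ 3 and 71 ≡ 3 (mod 4), so reciprocity gives (7/71) = -(71/7). Reduce: 71 ≡ 1 (mod 7). Now have (1/7).
(1/7) = 1. Collecting the sign factors: 1.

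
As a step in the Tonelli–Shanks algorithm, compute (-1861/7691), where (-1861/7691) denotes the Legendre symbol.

-1

(-1861/7691)
  = -(1861/7691)    [7691 ≡ 3 mod 4 ⇒ (-1/7691) = -1]
  = -(7691/1861)    [QR: 1861 ≡ 1 mod 4, sign kept]
  = -(247/1861)    [7691 ≡ 247 mod 1861]
  = -(1861/247)    [QR: 1861 ≡ 1 mod 4, sign kept]
  = -(132/247)    [1861 ≡ 132 mod 247]
  = -(33/247)    [247 ≡ 7 mod 8 ⇒ (2/247)^2 = +1]
  = -(247/33)    [QR: 33 ≡ 1 mod 4, sign kept]
  = -(16/33)    [247 ≡ 16 mod 33]
  = -(1/33)    [33 ≡ 1 mod 8 ⇒ (2/33)^4 = +1]
  = -1    [(1/33) = 1]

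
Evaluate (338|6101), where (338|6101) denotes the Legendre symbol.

Factor out 2: 338 = 2·169. Since 6101 ≡ 5 (mod 8), (2|6101) = -1. Now have -(169|6101).
169 ≡ 1 (mod 4), so quadratic reciprocity gives (169|6101) = (6101|169). Reduce: 6101 ≡ 17 (mod 169). Now have -(17|169).
17 ≡ 1 (mod 4), so quadratic reciprocity gives (17|169) = (169|17). Reduce: 169 ≡ 16 (mod 17). Now have -(16|17).
Factor out 2: 16 = 2^4. Since 17 ≡ 1 (mod 8), (2|17) = +1, and (2|17)^4 = +1. Now have -(1|17).
(1|17) = 1. Collecting the sign factors: -1.

-1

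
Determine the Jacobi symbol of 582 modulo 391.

-1

Reduce the numerator: 582 ≡ 191 (mod 391), so (582/391) = (191/391).
Both 191 ≡ 3 and 391 ≡ 3 (mod 4), so reciprocity gives (191/391) = -(391/191). Reduce: 391 ≡ 9 (mod 191). Now have -(9/191).
9 ≡ 1 (mod 4), so quadratic reciprocity gives (9/191) = (191/9). Reduce: 191 ≡ 2 (mod 9). Now have -(2/9).
Factor out 2: 2 = 2. Since 9 ≡ 1 (mod 8), (2/9) = +1. Now have -(1/9).
(1/9) = 1. Collecting the sign factors: -1.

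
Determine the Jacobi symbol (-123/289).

Pull out -1: (-123/289) = (-1/289)·(123/289). Since 289 ≡ 1 (mod 4), (-1/289) = +1. Now have (123/289).
289 ≡ 1 (mod 4), so quadratic reciprocity gives (123/289) = (289/123). Reduce: 289 ≡ 43 (mod 123). Now have (43/123).
Both 43 ≡ 3 and 123 ≡ 3 (mod 4), so reciprocity gives (43/123) = -(123/43). Reduce: 123 ≡ 37 (mod 43). Now have -(37/43).
37 ≡ 1 (mod 4), so quadratic reciprocity gives (37/43) = (43/37). Reduce: 43 ≡ 6 (mod 37). Now have -(6/37).
Factor out 2: 6 = 2·3. Since 37 ≡ 5 (mod 8), (2/37) = -1. Now have (3/37).
37 ≡ 1 (mod 4), so quadratic reciprocity gives (3/37) = (37/3). Reduce: 37 ≡ 1 (mod 3). Now have (1/3).
(1/3) = 1. Collecting the sign factors: 1.

1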